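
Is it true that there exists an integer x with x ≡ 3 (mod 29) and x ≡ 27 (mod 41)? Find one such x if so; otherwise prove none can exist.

x = 1134

gcd(29, 41) = 1, so the Chinese Remainder Theorem guarantees exactly one residue class mod 1189 satisfying both.
Write x = 3 + 29t and require 3 + 29t ≡ 27 (mod 41), i.e. 29t ≡ 24 (mod 41).
Note 29·17 = 493 ≡ 1 (mod 41) (as 493 − 1 = 12·41), so 29⁻¹ ≡ 17.
Therefore t ≡ 17·24 = 408 ≡ 39 (mod 41).
Taking t = 39 gives x = 3 + 29·39 = 1134.
Indeed 1134 ≡ 3 (mod 29) and 1134 ≡ 27 (mod 41).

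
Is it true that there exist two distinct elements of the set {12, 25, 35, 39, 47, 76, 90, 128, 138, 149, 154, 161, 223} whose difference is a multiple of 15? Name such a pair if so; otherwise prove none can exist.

No such pair exists.

Residues mod 15: 12↦12, 25↦10, 35↦5, 39↦9, 47↦2, 76↦1, 90↦0, 128↦8, 138↦3, 149↦14, 154↦4, 161↦11, 223↦13.
No residue repeats among the 13 elements, so no pair has difference ≡ 0 (mod 15).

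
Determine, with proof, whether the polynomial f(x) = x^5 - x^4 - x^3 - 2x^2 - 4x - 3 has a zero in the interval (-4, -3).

The endpoint values f(-4) = -1235 and f(-3) = -306 are both negative. Claim: f(x) < 0 for every x in (-4, -3).
Shift to the endpoint -3: with x = -3 − u (0 < u < 1), one computes f(-3 − u) = -u^5 - 16u^4 - 101u^3 - 317u^2 - 494u - 306.
All 6 nonzero coefficients of this polynomial in u are negative; hence for u > 0 the value is a sum of negative terms (the constant -306 among them).
So f is strictly negative on (-4, -3); no root exists in the interval.

No such root exists.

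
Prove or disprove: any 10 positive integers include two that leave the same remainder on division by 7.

There are exactly 7 possible remainders on division by 7.
Since 10 > 7, two of the 10 integers must share a residue class by the pigeonhole principle; call them a and b.
So a and b have equal remainders mod 7, which is exactly what was to be shown.

Yes, this is always true.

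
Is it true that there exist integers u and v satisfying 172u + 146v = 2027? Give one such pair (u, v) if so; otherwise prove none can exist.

Both 172 and 146 are divisible by gcd(172, 146) = 2, hence so is any combination 172u + 146v.
But 2027 = 2·1013 + 1, so 2 ∤ 2027.
Therefore 172u + 146v = 2027 has no solution in integers.

No, no such integers exist.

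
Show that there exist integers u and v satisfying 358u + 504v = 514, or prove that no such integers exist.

Every value of 358u + 504v is a multiple of gcd(358, 504) = 2; since 2 ∣ 514, solutions exist.
Dividing through by 2 reduces the equation to 179u + 252v = 257.
Run the Euclidean algorithm on 252 and 179: 252 = 1·179 + 73, 179 = 2·73 + 33, 73 = 2·33 + 7, 33 = 4·7 + 5, 7 = 1·5 + 2, 5 = 2·2 + 1, 2 = 2·1 + 0.
Unwinding: 1 = 5 − 2·2 = 5 − 2·(7 − 1·5) = −2·7 + 3·5 = −2·7 + 3·(33 − 4·7) = 3·33 − 14·7 = 3·33 − 14·(73 − 2·33) = −14·73 + 31·33 = −14·73 + 31·(179 − 2·73) = 31·179 − 76·73 = 31·179 − 76·(252 − 1·179) = −76·252 + 107·179, i.e. 179·107 + 252·(-76) = 1.
Times 257: 179·27499 + 252·(-19532) = 257, so (27499, -19532) solves it.
Subtracting 109·252 from u and adding 109·179 to v gives the tidier solution (31, -21).
Indeed 358·31 + 504·(-21) = 11098 − 10584 = 514.

u = 31, v = -21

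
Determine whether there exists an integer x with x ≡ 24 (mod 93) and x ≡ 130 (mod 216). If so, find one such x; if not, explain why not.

Reduce both congruences modulo 3, which divides 93 and 216: they say x ≡ 24 (mod 3) and x ≡ 130 (mod 3).
But 24 mod 3 = 0 while 130 mod 3 = 1, a contradiction.
So no integer satisfies both congruences.

No such integer exists.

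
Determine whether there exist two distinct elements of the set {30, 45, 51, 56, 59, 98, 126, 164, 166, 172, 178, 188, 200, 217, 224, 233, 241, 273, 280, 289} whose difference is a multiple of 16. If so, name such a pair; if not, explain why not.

30 and 126 are such a pair.

Reduce each element mod 16: 30↦14, 45↦13, 51↦3, 56↦8, 59↦11, 98↦2, 126↦14, 164↦4, 166↦6, 172↦12, 178↦2, 188↦12, 200↦8, 217↦9, 224↦0, 233↦9, 241↦1, 273↦1, 280↦8, 289↦1. The residue 14 repeats (at 30 and 126), and 126 − 30 = 96 = 6·16.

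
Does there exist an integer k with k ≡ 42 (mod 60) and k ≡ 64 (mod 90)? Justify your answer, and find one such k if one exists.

Both moduli are multiples of 30 = gcd(60, 90), so any solution would satisfy k ≡ 42 and k ≡ 64 modulo 30 simultaneously.
However 42 ≡ 12 and 64 ≡ 4 (mod 30), and 12 ≠ 4.
Therefore no such k exists.

No such integer exists.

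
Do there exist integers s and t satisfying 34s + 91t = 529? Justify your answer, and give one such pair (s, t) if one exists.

Since gcd(34, 91) = 1, every integer is an integer combination of 34 and 91.
Euclidean algorithm: 91 = 2·34 + 23, 34 = 1·23 + 11, 23 = 2·11 + 1, 11 = 11·1 + 0.
Back-substituting, 1 = 23 − 2·11 = 23 − 2·(34 − 1·23) = −2·34 + 3·23 = −2·34 + 3·(91 − 2·34) = 3·91 − 8·34; that is, 34·(-8) + 91·3 = 1.
Times 529: 34·(-4232) + 91·1587 = 529, so (-4232, 1587) solves it.
Shifting by a multiple of (91, −34) keeps it a solution: s = -4232 + 47·91 = 45, t = 1587 − 47·34 = -11.
Check: 34·45 + 91·(-11) = 1530 − 1001 = 529. ✓

s = 45, t = -11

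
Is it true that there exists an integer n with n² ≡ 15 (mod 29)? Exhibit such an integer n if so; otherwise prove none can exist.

There is no such integer.

29 is prime, so by Euler's criterion 15 is a square mod 29 iff 15^((29−1)/2) = 15^14 ≡ 1 (mod 29).
Squaring successively (mod 29): 15^2 = 225 ≡ 22; 15^4 ≡ 22² = 484 ≡ 20; 15^8 ≡ 20² = 400 ≡ 23.
Since 14 = 8 + 4 + 2, 15^14 ≡ 23 · 20 · 22; multiplying out mod 29: 23·20 = 460 ≡ 25, then 25·22 = 550 ≡ 28. Thus 15^14 ≡ 28 ≡ −1 (mod 29).
The value −1 means 15 is a non-residue modulo 29, so n² ≡ 15 (mod 29) is impossible.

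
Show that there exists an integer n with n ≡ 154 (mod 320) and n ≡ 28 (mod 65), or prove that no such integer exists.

There is no such integer.

Both moduli are multiples of 5 = gcd(320, 65), so any solution would satisfy n ≡ 154 and n ≡ 28 modulo 5 simultaneously.
However 154 ≡ 4 and 28 ≡ 3 (mod 5), and 4 ≠ 3.
So no integer satisfies both congruences.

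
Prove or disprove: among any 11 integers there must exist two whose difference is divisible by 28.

No; for instance {43, 44, 45, 46, 47, 48, 49, 50, 51, 52, 53} is a counterexample.

Consider the 11 integers 43, 44, …, 53. They lie in distinct residue classes modulo 28, since 11 ≤ 28.
No two share a residue, so no pair has difference divisible by 28; the claim fails for this set.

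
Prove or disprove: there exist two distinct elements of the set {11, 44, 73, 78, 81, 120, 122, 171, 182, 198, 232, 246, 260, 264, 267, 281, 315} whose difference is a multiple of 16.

Reduce each element mod 16: 11↦11, 44↦12, 73↦9, 78↦14, 81↦1, 120↦8, 122↦10, 171↦11, 182↦6, 198↦6, 232↦8, 246↦6, 260↦4, 264↦8, 267↦11, 281↦9, 315↦11. The residue 11 repeats (at 11 and 171), and 171 − 11 = 160 = 10·16.

Yes: 11 and 171.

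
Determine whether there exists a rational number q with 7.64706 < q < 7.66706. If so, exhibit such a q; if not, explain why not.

q = 23/3

Look for a denominator N such that an integer falls strictly between N·7.64706 and N·7.66706. N = 3 works: 3·7.64706 = 22.94118 < 23 < 23.00118 = 3·7.66706.
Dividing back, 7.64706 < 23/3 < 7.66706, and 23/3 is rational.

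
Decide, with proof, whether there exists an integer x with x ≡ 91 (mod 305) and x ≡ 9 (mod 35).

gcd(305, 35) = 5. If x ≡ 91 (mod 305) and x ≡ 9 (mod 35), then x ≡ 91 (mod 5) and x ≡ 9 (mod 5).
These are incompatible: 91 − 9 = 82 is not divisible by 5.
Therefore no such x exists.

There is no such integer.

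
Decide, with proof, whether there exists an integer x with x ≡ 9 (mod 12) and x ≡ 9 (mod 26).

Here gcd(12, 26) = 2, and both 9 and 9 leave remainder 1 mod 2, so the system is consistent.
The smallest candidate x = 9 works directly: 9 ≡ 9 (mod 26).
Check: 9 mod 12 = 9, 9 mod 26 = 9. ✓

x = 9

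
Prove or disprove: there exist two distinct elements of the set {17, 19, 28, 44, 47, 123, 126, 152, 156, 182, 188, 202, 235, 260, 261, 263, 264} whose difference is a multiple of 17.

No such pair exists.

Reduce each element modulo 17: 17↦0, 19↦2, 28↦11, 44↦10, 47↦13, 123↦4, 126↦7, 152↦16, 156↦3, 182↦12, 188↦1, 202↦15, 235↦14, 260↦5, 261↦6, 263↦8, 264↦9.
All 17 residues are distinct, so no two elements differ by a multiple of 17.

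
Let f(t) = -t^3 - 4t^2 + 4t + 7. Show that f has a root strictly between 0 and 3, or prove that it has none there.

Yes, f has a root in the interval.

f(0) = 7 and f(3) = -44, which have opposite signs.
f is continuous everywhere (it is a polynomial), in particular on [0, 3].
By the Intermediate Value Theorem f must vanish at some point of (0, 3).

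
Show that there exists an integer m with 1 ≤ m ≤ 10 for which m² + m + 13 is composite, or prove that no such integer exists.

At m = 1: 1² + 1 + 13 = 15 = 3·5, which is composite.

m = 1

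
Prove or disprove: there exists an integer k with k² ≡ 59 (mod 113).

113 is prime, so by Euler's criterion 59 is a square mod 113 iff 59^((113−1)/2) = 59^56 ≡ 1 (mod 113).
Repeated squaring mod 113: 59^2 = 3481 ≡ 91; 59^4 ≡ 91² = 8281 ≡ 32; 59^8 ≡ 32² = 1024 ≡ 7; 59^16 ≡ 7² = 49 ≡ 49; 59^32 ≡ 49² = 2401 ≡ 28.
Since 56 = 32 + 16 + 8, 59^56 ≡ 28 · 49 · 7; multiplying out mod 113: 28·49 = 1372 ≡ 16, then 16·7 = 112 ≡ 112. Thus 59^56 ≡ 112 ≡ −1 (mod 113).
By Euler's criterion 59 is a quadratic non-residue mod 113: no k satisfies k² ≡ 59 (mod 113).

There is no such integer.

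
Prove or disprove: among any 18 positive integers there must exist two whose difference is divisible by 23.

No; for instance {30, 31, 32, 33, 34, 35, 36, 37, 38, 39, 40, 41, 42, 43, 44, 45, 46, 47} is a counterexample.

Take the 18 consecutive integers 30, 31, …, 47: their residues mod 23 are all distinct because 18 ≤ 23.
The differences between them range over 1, …, 17, none of which is divisible by 23.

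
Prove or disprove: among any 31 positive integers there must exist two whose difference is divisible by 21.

Partition the integers by their residue mod 21; there are 21 classes.
With 31 integers and only 21 classes, the pigeonhole principle forces two of them, say a and b, into the same class.
Their difference a − b is then a multiple of 21.

True.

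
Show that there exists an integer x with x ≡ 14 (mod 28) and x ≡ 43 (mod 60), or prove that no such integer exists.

Reduce both congruences modulo 4, which divides 28 and 60: they say x ≡ 14 (mod 4) and x ≡ 43 (mod 4).
But 14 mod 4 = 2 while 43 mod 4 = 3, a contradiction.
Therefore no such x exists.

No such integer exists.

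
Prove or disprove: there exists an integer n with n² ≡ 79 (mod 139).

n = 45

Take n = 45. Then 45² = 2025 = 14·139 + 79, so 45² ≡ 79 (mod 139).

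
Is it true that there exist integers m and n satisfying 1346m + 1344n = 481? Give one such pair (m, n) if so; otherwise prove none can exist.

Any value of 1346m + 1344n is a multiple of gcd(1346, 1344) = 2.
But 481 is not a multiple of 2 (it leaves remainder 1).
Hence no integers m, n satisfy the equation.

No, no such integers exist.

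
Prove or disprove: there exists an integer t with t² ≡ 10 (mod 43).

Take t = 15. Then 15² = 225 = 5·43 + 10, so 15² ≡ 10 (mod 43).

t = 15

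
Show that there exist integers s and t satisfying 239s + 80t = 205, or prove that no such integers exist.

239 and 80 are coprime, so 239s + 80t ranges over all of ℤ.
Run the Euclidean algorithm on 239 and 80: 239 = 2·80 + 79, 80 = 1·79 + 1, 79 = 79·1 + 0.
Back-substituting, 1 = 80 − 1·79 = 80 − (239 − 2·80) = −239 + 3·80; that is, 239·(-1) + 80·3 = 1.
Times 205: 239·(-205) + 80·615 = 205, so (-205, 615) solves it.
Shifting by a multiple of (80, −239) keeps it a solution: s = -205 + 3·80 = 35, t = 615 − 3·239 = -102.
Check: 239·35 + 80·(-102) = 8365 − 8160 = 205. ✓

s = 35, t = -102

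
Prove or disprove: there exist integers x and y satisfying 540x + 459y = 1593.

x = 14, y = -13

Every value of 540x + 459y is a multiple of gcd(540, 459) = 27; since 27 ∣ 1593, solutions exist.
Dividing through by 27 reduces the equation to 20x + 17y = 59.
Run the Euclidean algorithm on 20 and 17: 20 = 1·17 + 3, 17 = 5·3 + 2, 3 = 1·2 + 1, 2 = 2·1 + 0.
Back-substituting, 1 = 3 − 1·2 = 3 − (17 − 5·3) = −17 + 6·3 = −17 + 6·(20 − 1·17) = 6·20 − 7·17; that is, 20·6 + 17·(-7) = 1.
Multiplying through by 59: x = 6·59 = 354, y = (-7)·59 = -413 is a solution.
The general solution is x = 354 + 17k, y = -413 − 20k; taking k = -20 gives the smaller pair x = 14, y = -13.
Check: 540·14 + 459·(-13) = 7560 − 5967 = 1593. ✓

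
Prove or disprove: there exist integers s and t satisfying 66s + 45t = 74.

Both 66 and 45 are divisible by gcd(66, 45) = 3, hence so is any combination 66s + 45t.
But 74 = 3·24 + 2, so 3 ∤ 74.
Therefore 66s + 45t = 74 has no solution in integers.

No such integers exist.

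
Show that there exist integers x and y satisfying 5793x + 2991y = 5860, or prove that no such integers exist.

Both 5793 and 2991 are divisible by gcd(5793, 2991) = 3, hence so is any combination 5793x + 2991y.
But 5860 = 3·1953 + 1, so 3 ∤ 5860.
Hence no integers x, y satisfy the equation.

No, no such integers exist.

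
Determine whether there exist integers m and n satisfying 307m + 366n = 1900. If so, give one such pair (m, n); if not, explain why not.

m = 340, n = -280

307 and 366 are coprime, so 307m + 366n ranges over all of ℤ.
Euclidean algorithm: 366 = 1·307 + 59, 307 = 5·59 + 12, 59 = 4·12 + 11, 12 = 1·11 + 1, 11 = 11·1 + 0.
Unwinding: 1 = 12 − 1·11 = 12 − (59 − 4·12) = −59 + 5·12 = −59 + 5·(307 − 5·59) = 5·307 − 26·59 = 5·307 − 26·(366 − 1·307) = −26·366 + 31·307, i.e. 307·31 + 366·(-26) = 1.
Times 1900: 307·58900 + 366·(-49400) = 1900, so (58900, -49400) solves it.
Shifting by a multiple of (366, −307) keeps it a solution: m = 58900 − 160·366 = 340, n = -49400 + 160·307 = -280.
Indeed 307·340 + 366·(-280) = 104380 − 102480 = 1900.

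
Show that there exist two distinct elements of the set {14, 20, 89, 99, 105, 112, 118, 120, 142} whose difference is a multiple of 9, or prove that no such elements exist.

Two integers differ by a multiple of 9 exactly when they have the same residue mod 9. The residues are 14↦5, 20↦2, 89↦8, 99↦0, 105↦6, 112↦4, 118↦1, 120↦3, 142↦7.
All 9 residues are distinct, so no two elements differ by a multiple of 9.

There is no such pair.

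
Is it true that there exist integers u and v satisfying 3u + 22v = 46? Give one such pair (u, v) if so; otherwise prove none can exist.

Since gcd(3, 22) = 1, every integer is an integer combination of 3 and 22.
Euclidean algorithm: 22 = 7·3 + 1, 3 = 3·1 + 0.
Back-substituting, 1 = 22 − 7·3; that is, 3·(-7) + 22·1 = 1.
Multiplying through by 46: u = (-7)·46 = -322, v = 1·46 = 46 is a solution.
Adding 15·22 to u and subtracting 15·3 from v gives the tidier solution (8, 1).
Indeed 3·8 + 22·1 = 24 + 22 = 46.

u = 8, v = 1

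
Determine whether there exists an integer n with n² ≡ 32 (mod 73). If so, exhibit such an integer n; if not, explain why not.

Take n = 18. Then 18² = 324 = 4·73 + 32, so 18² ≡ 32 (mod 73).

n = 18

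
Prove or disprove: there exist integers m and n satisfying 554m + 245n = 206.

m = 164, n = -370

Since gcd(554, 245) = 1, every integer is an integer combination of 554 and 245.
Euclidean algorithm: 554 = 2·245 + 64, 245 = 3·64 + 53, 64 = 1·53 + 11, 53 = 4·11 + 9, 11 = 1·9 + 2, 9 = 4·2 + 1, 2 = 2·1 + 0.
Back-substituting, 1 = 9 − 4·2 = 9 − 4·(11 − 1·9) = −4·11 + 5·9 = −4·11 + 5·(53 − 4·11) = 5·53 − 24·11 = 5·53 − 24·(64 − 1·53) = −24·64 + 29·53 = −24·64 + 29·(245 − 3·64) = 29·245 − 111·64 = 29·245 − 111·(554 − 2·245) = −111·554 + 251·245; that is, 554·(-111) + 245·251 = 1.
Scaling by 206 gives the particular solution (m, n) = (-22866, 51706).
The general solution is m = -22866 + 245k, n = 51706 − 554k; taking k = 94 gives the smaller pair m = 164, n = -370.
Indeed 554·164 + 245·(-370) = 90856 − 90650 = 206.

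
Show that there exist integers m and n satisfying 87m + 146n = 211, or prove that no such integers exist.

Since gcd(87, 146) = 1, every integer is an integer combination of 87 and 146.
Run the Euclidean algorithm on 146 and 87: 146 = 1·87 + 59, 87 = 1·59 + 28, 59 = 2·28 + 3, 28 = 9·3 + 1, 3 = 3·1 + 0.
Working back up the chain: 1 = 28 − 9·3 = 28 − 9·(59 − 2·28) = −9·59 + 19·28 = −9·59 + 19·(87 − 1·59) = 19·87 − 28·59 = 19·87 − 28·(146 − 1·87) = −28·146 + 47·87. So 87·47 + 146·(-28) = 1.
Times 211: 87·9917 + 146·(-5908) = 211, so (9917, -5908) solves it.
Subtracting 67·146 from m and adding 67·87 to n gives the tidier solution (135, -79).
Indeed 87·135 + 146·(-79) = 11745 − 11534 = 211.

m = 135, n = -79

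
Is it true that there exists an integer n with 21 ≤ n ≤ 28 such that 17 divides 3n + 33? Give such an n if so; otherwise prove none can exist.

Scanning upward from n = 21 gives 96, 99, none divisible by 17. n = 23 works, since 3·23 + 33 = 102 = 6·17.

n = 23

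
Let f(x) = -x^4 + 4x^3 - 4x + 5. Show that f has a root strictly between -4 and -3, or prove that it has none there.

f(-4) = -491 and f(-3) = -172, both negative, so a sign-change argument is unavailable; we show f keeps this sign on the whole interval.
Substitute x = -3 − u, where 0 < u < 1 on the interval. Expanding, f(-3 − u) = -u^4 - 16u^3 - 90u^2 - 212u - 172.
The nonzero coefficients here are all negative, so for u > 0 every term is negative (or zero), and the constant term -172 is strictly negative.
So f is strictly negative on (-4, -3); no root exists in the interval.

f has no root in that interval.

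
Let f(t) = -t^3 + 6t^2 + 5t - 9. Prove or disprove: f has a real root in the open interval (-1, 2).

f(-1) = -7 and f(2) = 17, which have opposite signs.
Since f is a polynomial it is continuous on [-1, 2].
By the Intermediate Value Theorem, f takes the value 0 somewhere in the open interval.

Yes, f has a root in the interval.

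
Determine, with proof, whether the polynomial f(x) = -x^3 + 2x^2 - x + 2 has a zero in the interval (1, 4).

f(1) = 2 and f(4) = -34, which have opposite signs.
Since f is a polynomial it is continuous on [1, 4].
By the Intermediate Value Theorem, f takes the value 0 somewhere in the open interval.

Such a root exists.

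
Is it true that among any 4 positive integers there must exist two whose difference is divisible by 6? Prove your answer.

No, the set {23, 24, 25, 26} is a counterexample.

Take the 4 consecutive integers 23, 24, 25, 26: their residues mod 6 are all distinct because 4 ≤ 6.
Any two of them differ by at most 3 < 6 and by at least 1, so no difference is a multiple of 6.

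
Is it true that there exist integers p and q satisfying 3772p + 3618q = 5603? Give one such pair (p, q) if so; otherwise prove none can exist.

No such integers exist.

Any value of 3772p + 3618q is a multiple of gcd(3772, 3618) = 2.
But 5603 = 2·2801 + 1, so 2 ∤ 5603.
Therefore 3772p + 3618q = 5603 has no solution in integers.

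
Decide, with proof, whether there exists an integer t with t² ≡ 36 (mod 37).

t = 31 works: 31² = 961, and 961 − 36 = 925 = 25·37.

t = 31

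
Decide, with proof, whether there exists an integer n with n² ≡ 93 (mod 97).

n = 44

Take n = 44. Then 44² = 1936 = 19·97 + 93, so 44² ≡ 93 (mod 97).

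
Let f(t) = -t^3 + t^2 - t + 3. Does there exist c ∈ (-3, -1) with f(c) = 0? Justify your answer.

Evaluate at the endpoints: f(-3) = 42, f(-1) = 6 — same sign (positive).
f'(t) = -3t^2 + 2t - 1 has discriminant 2² − 4·(-3)·(-1) = -8 < 0, so f' has no real roots and is negative for every real t.
Hence f is strictly decreasing on ℝ, and in particular on [-3, -1]. A strictly monotone function with same-sign endpoint values stays positive on the whole interval, so f has no zero in (-3, -1).

f has no root in that interval.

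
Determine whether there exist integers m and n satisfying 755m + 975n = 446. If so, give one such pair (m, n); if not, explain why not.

No, no such integers exist.

gcd(755, 975) = 5, so every integer of the form 755m + 975n is a multiple of 5.
But 446 is not a multiple of 5 (it leaves remainder 1).
So the equation is unsolvable over ℤ.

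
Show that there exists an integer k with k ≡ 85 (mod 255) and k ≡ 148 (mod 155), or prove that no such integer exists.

No, no such integer exists.

gcd(255, 155) = 5. If k ≡ 85 (mod 255) and k ≡ 148 (mod 155), then k ≡ 85 (mod 5) and k ≡ 148 (mod 5).
These are incompatible: 85 − 148 = -63 is not divisible by 5.
Hence the system has no solution.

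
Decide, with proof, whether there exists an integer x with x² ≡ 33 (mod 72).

Work modulo the divisor 9 of 72. If x² ≡ 33 (mod 72) then x² ≡ 6 (mod 9).
Squares mod 9 repeat after x = 4 (as (−x)² = x²); for x = 0..4 they are 0, 1, 4, 0, 7.
The set of squares mod 9 is therefore {0, 1, 4, 7}, which does not contain 6.
Therefore x² ≡ 33 (mod 72) has no solution.

No, no such integer exists.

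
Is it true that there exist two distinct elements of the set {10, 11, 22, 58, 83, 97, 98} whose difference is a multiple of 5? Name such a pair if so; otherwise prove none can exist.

Yes: 22 and 97.

Reduce each element mod 5: 10↦0, 11↦1, 22↦2, 58↦3, 83↦3, 97↦2, 98↦3. The residue 2 repeats (at 22 and 97), and 97 − 22 = 75 = 15·5.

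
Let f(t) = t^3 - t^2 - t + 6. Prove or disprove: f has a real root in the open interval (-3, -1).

Such a root exists.

f(-3) = -27 and f(-1) = 5, which have opposite signs.
f is continuous everywhere (it is a polynomial), in particular on [-3, -1].
By the Intermediate Value Theorem f must vanish at some point of (-3, -1).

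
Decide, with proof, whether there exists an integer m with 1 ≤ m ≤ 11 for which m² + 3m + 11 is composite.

At m = 9: 9² + 3·9 + 11 = 119 = 7·17, which is composite.

m = 9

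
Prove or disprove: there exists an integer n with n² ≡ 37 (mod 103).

Apply Euler's criterion with the prime 103: 37 is a quadratic residue iff 37^51 ≡ 1 (mod 103), and a non-residue iff it is ≡ −1.
Squaring successively (mod 103): 37^2 = 1369 ≡ 30; 37^4 ≡ 30² = 900 ≡ 76; 37^8 ≡ 76² = 5776 ≡ 8; 37^16 ≡ 8² = 64 ≡ 64; 37^32 ≡ 64² = 4096 ≡ 79.
Since 51 = 32 + 16 + 2 + 1, 37^51 ≡ 79 · 64 · 30 · 37; multiplying out mod 103: 79·64 = 5056 ≡ 9, then 9·30 = 270 ≡ 64, then 64·37 = 2368 ≡ 102. Thus 37^51 ≡ 102 ≡ −1 (mod 103).
The value −1 means 37 is a non-residue modulo 103, so n² ≡ 37 (mod 103) is impossible.

No, no such integer exists.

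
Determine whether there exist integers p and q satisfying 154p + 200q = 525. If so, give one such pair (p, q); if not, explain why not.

No, no such integers exist.

gcd(154, 200) = 2, so every integer of the form 154p + 200q is a multiple of 2.
But 525 = 2·262 + 1, so 2 ∤ 525.
Therefore 154p + 200q = 525 has no solution in integers.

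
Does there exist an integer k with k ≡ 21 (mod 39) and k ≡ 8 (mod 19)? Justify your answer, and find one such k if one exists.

k = 255

The moduli 39 and 19 are coprime, so by the Chinese Remainder Theorem a unique solution modulo 741 exists.
Write k = 21 + 39t and require 21 + 39t ≡ 8 (mod 19), i.e. 39t ≡ 6 (mod 19).
39 ≡ 1 (mod 19), so this reads 1t ≡ 6 (mod 19). So t ≡ 6 (mod 19).
Taking t = 6 gives k = 21 + 39·6 = 255.
Verify: 255 = 6·39 + 21 and 255 = 13·19 + 8. ✓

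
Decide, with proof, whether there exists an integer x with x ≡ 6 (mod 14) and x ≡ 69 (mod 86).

Reduce both congruences modulo 2, which divides 14 and 86: they say x ≡ 6 (mod 2) and x ≡ 69 (mod 2).
But 6 mod 2 = 0 while 69 mod 2 = 1, a contradiction.
Hence the system has no solution.

No, no such integer exists.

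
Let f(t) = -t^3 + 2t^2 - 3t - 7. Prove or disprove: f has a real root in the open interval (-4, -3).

f(-4) = 101 and f(-3) = 47, both positive.
f'(t) = -3t^2 + 4t - 3 has discriminant 4² − 4·(-3)·(-3) = -20 < 0, so f' has no real roots and is negative for every real t.
So f is strictly decreasing; between -4 and -3 its values lie between f(-4) = 101 and f(-3) = 47, all positive. Therefore f has no root in (-4, -3).

No such root exists.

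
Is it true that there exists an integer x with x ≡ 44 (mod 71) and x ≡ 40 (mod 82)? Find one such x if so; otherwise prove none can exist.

x = 4304

gcd(71, 82) = 1, so the Chinese Remainder Theorem guarantees exactly one residue class mod 5822 satisfying both.
Any solution of the first congruence is x = 44 + 71t; substituting into the second, 71t ≡ 40 − 44 ≡ 78 (mod 82).
Invert 71 mod 82 by the Euclidean algorithm: 82 = 1·71 + 11, 71 = 6·11 + 5, 11 = 2·5 + 1, 5 = 5·1 + 0; back-substituting, 1 = 11 − 2·5 = 11 − 2·(71 − 6·11) = −2·71 + 13·11 = −2·71 + 13·(82 − 1·71) = 13·82 − 15·71. Hence 71·(-15) ≡ 1, so 71⁻¹ ≡ -15 ≡ 67 (mod 82).
Multiplying by 67: t ≡ 67·78 = 5226 ≡ 60 (mod 82).
Taking t = 60 gives x = 44 + 71·60 = 4304.
Indeed 4304 ≡ 44 (mod 71) and 4304 ≡ 40 (mod 82).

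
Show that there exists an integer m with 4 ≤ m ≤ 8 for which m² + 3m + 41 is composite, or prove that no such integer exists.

At m = 4: 4² + 3·4 + 41 = 69 = 3·23, which is composite.

m = 4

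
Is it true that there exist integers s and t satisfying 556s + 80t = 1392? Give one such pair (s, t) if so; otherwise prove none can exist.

Since gcd(556, 80) = 4 and 1392 = 4·348, Bézout's identity guarantees a solution.
Dividing through by 4 reduces the equation to 139s + 20t = 348.
Euclidean algorithm: 139 = 6·20 + 19, 20 = 1·19 + 1, 19 = 19·1 + 0.
Back-substituting, 1 = 20 − 1·19 = 20 − (139 − 6·20) = −139 + 7·20; that is, 139·(-1) + 20·7 = 1.
Scaling by 348 gives the particular solution (s, t) = (-348, 2436).
Shifting by a multiple of (20, −139) keeps it a solution: s = -348 + 18·20 = 12, t = 2436 − 18·139 = -66.
Indeed 556·12 + 80·(-66) = 6672 − 5280 = 1392.

s = 12, t = -66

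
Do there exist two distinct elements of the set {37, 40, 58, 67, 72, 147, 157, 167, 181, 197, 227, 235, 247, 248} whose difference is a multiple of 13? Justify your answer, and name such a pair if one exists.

The pair (37, 167) works.

37 mod 13 = 11 and 167 mod 13 = 11, so 167 − 37 = 130 = 10·13.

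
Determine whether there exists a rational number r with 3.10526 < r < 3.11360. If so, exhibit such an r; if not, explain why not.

Scale by 9: the interval becomes (27.94734, 28.02240), which contains the integer 28.
So r = 28/9 works: it is a ratio of integers, and dividing 9·3.10526 < 28 < 9·3.11360 through by 9 gives 3.10526 < 28/9 < 3.11360.

r = 28/9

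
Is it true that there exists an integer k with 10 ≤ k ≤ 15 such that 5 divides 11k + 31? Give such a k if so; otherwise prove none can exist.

k = 14

Scanning upward from k = 10 gives 141, 152, 163, 174, none divisible by 5. At k = 14 we get 11·14 + 31 = 185, and 185 = 5·37.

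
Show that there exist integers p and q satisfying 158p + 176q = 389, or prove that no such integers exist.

No, no such integers exist.

gcd(158, 176) = 2, so every integer of the form 158p + 176q is a multiple of 2.
However 389 leaves remainder 1 on division by 2.
Therefore 158p + 176q = 389 has no solution in integers.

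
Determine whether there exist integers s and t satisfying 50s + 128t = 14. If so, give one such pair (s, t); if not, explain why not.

Every value of 50s + 128t is a multiple of gcd(50, 128) = 2; since 2 ∣ 14, solutions exist.
Dividing through by 2 reduces the equation to 25s + 64t = 7.
Dividing repeatedly: 64 = 2·25 + 14, 25 = 1·14 + 11, 14 = 1·11 + 3, 11 = 3·3 + 2, 3 = 1·2 + 1, 2 = 2·1 + 0.
Unwinding: 1 = 3 − 1·2 = 3 − (11 − 3·3) = −11 + 4·3 = −11 + 4·(14 − 1·11) = 4·14 − 5·11 = 4·14 − 5·(25 − 1·14) = −5·25 + 9·14 = −5·25 + 9·(64 − 2·25) = 9·64 − 23·25, i.e. 25·(-23) + 64·9 = 1.
Scaling by 7 gives the particular solution (s, t) = (-161, 63).
Shifting by a multiple of (64, −25) keeps it a solution: s = -161 + 3·64 = 31, t = 63 − 3·25 = -12.
Indeed 50·31 + 128·(-12) = 1550 − 1536 = 14.

s = 31, t = -12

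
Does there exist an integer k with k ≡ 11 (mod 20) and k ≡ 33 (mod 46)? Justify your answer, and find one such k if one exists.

k = 171

gcd(20, 46) = 2. A simultaneous solution exists iff 11 ≡ 33 (mod 2); here 11 mod 2 = 1 = 33 mod 2, so it does.
Write k = 11 + 20t. Then 20t ≡ 33 − 11 ≡ 22 (mod 46); dividing through by 2 gives 10t ≡ 11 (mod 23).
To invert 10 modulo 23: 23 = 2·10 + 3, 10 = 3·3 + 1, 3 = 3·1 + 0, and unwinding, 1 = 10 − 3·3 = 10 − 3·(23 − 2·10) = −3·23 + 7·10. Thus 10⁻¹ ≡ 7 (mod 23).
Therefore t ≡ 7·11 = 77 ≡ 8 (mod 23).
Then k = 11 + 20·8 = 171.
Verify: 171 = 8·20 + 11 and 171 = 3·46 + 33. ✓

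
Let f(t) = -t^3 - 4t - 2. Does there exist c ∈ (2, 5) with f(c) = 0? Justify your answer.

No.

Evaluate at the endpoints: f(2) = -18, f(5) = -147 — same sign (negative).
The derivative f'(t) = -3t^2 - 4 is a quadratic with discriminant 0² − 4·(-3)·(-4) = -48 < 0; it never vanishes, so it is always negative (sign of the leading coefficient).
So f is strictly decreasing; between 2 and 5 its values lie between f(2) = -18 and f(5) = -147, all negative. Therefore f has no root in (2, 5).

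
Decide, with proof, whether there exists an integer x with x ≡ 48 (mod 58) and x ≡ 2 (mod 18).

Here gcd(58, 18) = 2, and both 48 and 2 leave remainder 0 mod 2, so the system is consistent.
The integers ≡ 48 (mod 58) are 48, 106, 164, …; their remainders mod 18 are 12, 16, 2, so x = 164 is the first that is ≡ 2 (mod 18).
Check: 164 mod 58 = 48, 164 mod 18 = 2. ✓

x = 164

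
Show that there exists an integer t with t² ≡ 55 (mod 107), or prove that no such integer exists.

There is no such integer.

107 is prime, so by Euler's criterion 55 is a square mod 107 iff 55^((107−1)/2) = 55^53 ≡ 1 (mod 107).
Repeated squaring mod 107: 55^2 = 3025 ≡ 29; 55^4 ≡ 29² = 841 ≡ 92; 55^8 ≡ 92² = 8464 ≡ 11; 55^16 ≡ 11² = 121 ≡ 14; 55^32 ≡ 14² = 196 ≡ 89.
Since 53 = 32 + 16 + 4 + 1, 55^53 ≡ 89 · 14 · 92 · 55; multiplying out mod 107: 89·14 = 1246 ≡ 69, then 69·92 = 6348 ≡ 35, then 35·55 = 1925 ≡ 106. Thus 55^53 ≡ 106 ≡ −1 (mod 107).
By Euler's criterion 55 is a quadratic non-residue mod 107: no t satisfies t² ≡ 55 (mod 107).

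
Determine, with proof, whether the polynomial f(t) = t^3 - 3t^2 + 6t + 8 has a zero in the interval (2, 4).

Evaluate at the endpoints: f(2) = 16, f(4) = 48 — same sign (positive).
The derivative f'(t) = 3t^2 - 6t + 6 is a quadratic with discriminant (-6)² − 4·3·6 = -36 < 0; it never vanishes, so it is always positive (sign of the leading coefficient).
Hence f is strictly increasing on ℝ, and in particular on [2, 4]. A strictly monotone function with same-sign endpoint values stays positive on the whole interval, so f has no zero in (2, 4).

No.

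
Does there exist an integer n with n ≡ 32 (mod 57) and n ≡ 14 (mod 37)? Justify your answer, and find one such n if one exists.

Since 57 and 37 share no common factor, CRT says the pair of congruences has a solution (unique mod 2109).
Any solution of the first congruence is n = 32 + 57t; substituting into the second, 57t ≡ 14 − 32 ≡ 19 (mod 37).
57 ≡ 20 (mod 37), so this reads 20t ≡ 19 (mod 37). Note 20·13 = 260 ≡ 1 (mod 37) (as 260 − 1 = 7·37), so 20⁻¹ ≡ 13.
Therefore t ≡ 13·19 = 247 ≡ 25 (mod 37).
With t = 25: n = 32 + 57·25 = 1457.
Verify: 1457 = 25·57 + 32 and 1457 = 39·37 + 14. ✓

n = 1457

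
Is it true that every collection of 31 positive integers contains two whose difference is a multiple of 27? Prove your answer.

True.

Partition the integers by their residue mod 27; there are 27 classes.
With 31 integers and only 27 classes, the pigeonhole principle forces two of them, say a and b, into the same class.
Their difference a − b is then a multiple of 27.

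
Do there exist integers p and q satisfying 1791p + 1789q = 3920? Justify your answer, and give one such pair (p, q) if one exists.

Since gcd(1791, 1789) = 1, every integer is an integer combination of 1791 and 1789.
Dividing repeatedly: 1791 = 1·1789 + 2, 1789 = 894·2 + 1, 2 = 2·1 + 0.
Unwinding: 1 = 1789 − 894·2 = 1789 − 894·(1791 − 1·1789) = −894·1791 + 895·1789, i.e. 1791·(-894) + 1789·895 = 1.
Scaling by 3920 gives the particular solution (p, q) = (-3504480, 3508400).
The general solution is p = -3504480 + 1789k, q = 3508400 − 1791k; taking k = 1959 gives the smaller pair p = 171, q = -169.
Check: 1791·171 + 1789·(-169) = 306261 − 302341 = 3920. ✓

p = 171, q = -169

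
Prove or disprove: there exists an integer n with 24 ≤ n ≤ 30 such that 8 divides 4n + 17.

There is no such integer n in that range.

For n = 24, 25, …, 30 the values of 4n + 17 modulo 8 are 1, 5, 1, 5, 1, 5, 1 respectively.
Since 0 is absent from this list, 8 ∤ 4n + 17 for every n with 24 ≤ n ≤ 30.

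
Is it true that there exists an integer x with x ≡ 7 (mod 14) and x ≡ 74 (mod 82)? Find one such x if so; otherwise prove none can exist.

No such integer exists.

Both moduli are multiples of 2 = gcd(14, 82), so any solution would satisfy x ≡ 7 and x ≡ 74 modulo 2 simultaneously.
However 7 ≡ 1 and 74 ≡ 0 (mod 2), and 1 ≠ 0.
So no integer satisfies both congruences.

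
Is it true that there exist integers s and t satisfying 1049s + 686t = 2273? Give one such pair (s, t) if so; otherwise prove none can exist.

1049 and 686 are coprime, so 1049s + 686t ranges over all of ℤ.
Euclidean algorithm: 1049 = 1·686 + 363, 686 = 1·363 + 323, 363 = 1·323 + 40, 323 = 8·40 + 3, 40 = 13·3 + 1, 3 = 3·1 + 0.
Working back up the chain: 1 = 40 − 13·3 = 40 − 13·(323 − 8·40) = −13·323 + 105·40 = −13·323 + 105·(363 − 1·323) = 105·363 − 118·323 = 105·363 − 118·(686 − 1·363) = −118·686 + 223·363 = −118·686 + 223·(1049 − 1·686) = 223·1049 − 341·686. So 1049·223 + 686·(-341) = 1.
Multiplying through by 2273: s = 223·2273 = 506879, t = (-341)·2273 = -775093 is a solution.
Shifting by a multiple of (686, −1049) keeps it a solution: s = 506879 − 738·686 = 611, t = -775093 + 738·1049 = -931.
Indeed 1049·611 + 686·(-931) = 640939 − 638666 = 2273.

s = 611, t = -931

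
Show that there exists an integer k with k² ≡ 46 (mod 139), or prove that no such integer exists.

k = 121 works: 121² = 14641, and 14641 − 46 = 14595 = 105·139.

k = 121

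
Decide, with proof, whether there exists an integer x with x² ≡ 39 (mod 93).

x = 15 works: 15² = 225, and 225 − 39 = 186 = 2·93.

x = 15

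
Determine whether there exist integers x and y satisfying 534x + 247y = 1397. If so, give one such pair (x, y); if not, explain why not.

x = 214, y = -457

534 and 247 are coprime, so 534x + 247y ranges over all of ℤ.
Euclidean algorithm: 534 = 2·247 + 40, 247 = 6·40 + 7, 40 = 5·7 + 5, 7 = 1·5 + 2, 5 = 2·2 + 1, 2 = 2·1 + 0.
Working back up the chain: 1 = 5 − 2·2 = 5 − 2·(7 − 1·5) = −2·7 + 3·5 = −2·7 + 3·(40 − 5·7) = 3·40 − 17·7 = 3·40 − 17·(247 − 6·40) = −17·247 + 105·40 = −17·247 + 105·(534 − 2·247) = 105·534 − 227·247. So 534·105 + 247·(-227) = 1.
Multiplying through by 1397: x = 105·1397 = 146685, y = (-227)·1397 = -317119 is a solution.
The general solution is x = 146685 + 247k, y = -317119 − 534k; taking k = -593 gives the smaller pair x = 214, y = -457.
Check: 534·214 + 247·(-457) = 114276 − 112879 = 1397. ✓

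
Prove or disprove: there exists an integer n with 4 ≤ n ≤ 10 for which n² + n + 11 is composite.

At n = 10: 10² + 10 + 11 = 121 = 11·11, which is composite.

n = 10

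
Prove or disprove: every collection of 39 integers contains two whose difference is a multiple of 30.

True.

Each integer lies in one of the 30 residue classes modulo 30.
With 39 integers and only 30 classes, the pigeonhole principle forces two of them, say a and b, into the same class.
Equal remainders mean a − b ≡ 0 (mod 30), so 30 divides their difference.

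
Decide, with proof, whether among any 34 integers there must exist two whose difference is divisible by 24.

Each integer lies in one of the 24 residue classes modulo 24.
Since 34 > 24, two of the 34 integers must share a residue class by the pigeonhole principle; call them a and b.
Their difference a − b is then a multiple of 24.

Yes.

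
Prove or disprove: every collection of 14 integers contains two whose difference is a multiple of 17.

No, the set {42, 43, 44, 45, 46, 47, 48, 49, 50, 51, 52, 53, 54, 55} is a counterexample.

Try 14 consecutive integers, 42, 43, …, 55. Their remainders mod 17 are 8, 9, 10, 11, 12, 13, 14, 15, 16, 0, 1, 2, 3, 4 — pairwise different, as any 14 ≤ 17 consecutive integers have distinct residues.
The differences between them range over 1, …, 13, none of which is divisible by 17.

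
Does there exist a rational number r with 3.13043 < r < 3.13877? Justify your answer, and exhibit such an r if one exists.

Look for a denominator N such that an integer falls strictly between N·3.13043 and N·3.13877. N = 15 works: 15·3.13043 = 46.95645 < 47 < 47.08155 = 15·3.13877.
Hence 47/15 is a rational number with 3.13043 < 47/15 < 3.13877.

r = 47/15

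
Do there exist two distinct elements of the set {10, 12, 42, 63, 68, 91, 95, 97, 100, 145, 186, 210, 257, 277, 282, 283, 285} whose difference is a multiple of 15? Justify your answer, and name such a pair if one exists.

The pair (10, 100) works.

Both 10 and 100 leave remainder 10 on division by 15; their difference 90 = 6·15 is a multiple of 15.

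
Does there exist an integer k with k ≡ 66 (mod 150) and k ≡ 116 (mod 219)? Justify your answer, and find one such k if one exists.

No, no such integer exists.

Reduce both congruences modulo 3, which divides 150 and 219: they say k ≡ 66 (mod 3) and k ≡ 116 (mod 3).
But 66 mod 3 = 0 while 116 mod 3 = 2, a contradiction.
So no integer satisfies both congruences.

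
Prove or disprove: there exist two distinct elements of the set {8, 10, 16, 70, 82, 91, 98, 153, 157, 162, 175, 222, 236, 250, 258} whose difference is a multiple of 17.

Reduce each element modulo 17: 8↦8, 10↦10, 16↦16, 70↦2, 82↦14, 91↦6, 98↦13, 153↦0, 157↦4, 162↦9, 175↦5, 222↦1, 236↦15, 250↦12, 258↦3.
All 15 residues are distinct, so no two elements differ by a multiple of 17.

No, no such pair exists.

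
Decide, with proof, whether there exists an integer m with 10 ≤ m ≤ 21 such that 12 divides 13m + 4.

m = 20

Scanning upward from m = 10 gives 134, 147, 160, 173, 186, 199, 212, 225, 238, 251, none divisible by 12. At m = 20 we get 13·20 + 4 = 264, and 264 = 12·22.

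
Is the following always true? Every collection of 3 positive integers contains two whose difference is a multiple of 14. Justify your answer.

No; for instance {62, 63, 64} is a counterexample.

Take the 3 consecutive integers 62, 63, 64: their residues mod 14 are all distinct because 3 ≤ 14.
The differences between them range over 1, …, 2, none of which is divisible by 14.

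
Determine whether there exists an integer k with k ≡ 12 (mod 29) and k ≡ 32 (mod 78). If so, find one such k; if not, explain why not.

gcd(29, 78) = 1, so the Chinese Remainder Theorem guarantees exactly one residue class mod 2262 satisfying both.
Any solution of the first congruence is k = 12 + 29t; substituting into the second, 29t ≡ 32 − 12 ≡ 20 (mod 78).
Invert 29 mod 78 by the Euclidean algorithm: 78 = 2·29 + 20, 29 = 1·20 + 9, 20 = 2·9 + 2, 9 = 4·2 + 1, 2 = 2·1 + 0; back-substituting, 1 = 9 − 4·2 = 9 − 4·(20 − 2·9) = −4·20 + 9·9 = −4·20 + 9·(29 − 1·20) = 9·29 − 13·20 = 9·29 − 13·(78 − 2·29) = −13·78 + 35·29. Hence 29·35 ≡ 1, so 29⁻¹ ≡ 35 (mod 78).
Therefore t ≡ 35·20 = 700 ≡ 76 (mod 78).
With t = 76: k = 12 + 29·76 = 2216.
Check: 2216 mod 29 = 12, 2216 mod 78 = 32. ✓

k = 2216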